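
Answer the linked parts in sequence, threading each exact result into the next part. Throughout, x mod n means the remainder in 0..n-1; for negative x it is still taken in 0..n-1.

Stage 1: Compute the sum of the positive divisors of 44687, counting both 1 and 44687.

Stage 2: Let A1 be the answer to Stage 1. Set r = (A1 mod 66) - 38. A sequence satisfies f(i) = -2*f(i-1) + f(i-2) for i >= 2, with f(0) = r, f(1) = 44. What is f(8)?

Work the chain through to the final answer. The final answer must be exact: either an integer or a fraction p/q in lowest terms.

-23360

Stage 1: 44687 is prime, so its only divisors are 1 and 44687; sigma = 1 + 44687 = 44688; answer 44688
Stage 2: A1 = 44688; r = -32; f(2) = -2*(44) + 1*(-32) = -120; iterating: f(2)=-120, f(3)=284, f(4)=-688, f(5)=1660, f(6)=-4008, f(7)=9676, f(8)=-23360; answer -23360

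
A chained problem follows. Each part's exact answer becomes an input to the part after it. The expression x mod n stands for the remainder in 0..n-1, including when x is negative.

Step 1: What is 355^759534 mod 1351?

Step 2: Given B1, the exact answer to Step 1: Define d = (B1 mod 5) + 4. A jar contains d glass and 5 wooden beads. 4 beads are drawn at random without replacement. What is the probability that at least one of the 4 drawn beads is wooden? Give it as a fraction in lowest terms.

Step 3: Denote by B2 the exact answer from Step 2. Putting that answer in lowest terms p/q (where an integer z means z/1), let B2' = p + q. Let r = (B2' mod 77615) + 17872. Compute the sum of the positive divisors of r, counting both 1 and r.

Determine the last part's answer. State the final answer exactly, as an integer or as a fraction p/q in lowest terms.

60984

Step 1: squarings mod 1351: 355^1=355, 355^2=382, 355^4=16, 355^8=256, 355^16=688, 355^32=494, 355^64=856, 355^128=494, 355^256=856, 355^512=494, 355^1024=856, 355^2048=494, 355^4096=856, 355^8192=494, 355^16384=856, 355^32768=494, 355^65536=856, 355^131072=494, 355^262144=856, 355^524288=494; 355^759534 = 355^2 * 355^4 * 355^8 * 355^32 * 355^64 * 355^128 * 355^512 * 355^1024 * 355^4096 * 355^32768 * 355^65536 * 355^131072 * 355^524288 = 799 (mod 1351); answer 799
Step 2: B1 = 799; d = 8; total draws C(13,4) = 715; complement C(8,4) = 70; favorable 715 - 70 = 645; P = 129/143; answer 129/143
Step 3: B2 = 129/143; threaded value p + q = 272; r = 18144; 18144 = 2^5 * 3^4 * 7; sigma = (1 + 2 + 4 + 8 + 16 + 32) * (1 + 3 + 9 + 27 + 81) * (1 + 7) = 63 * 121 * 8 = 60984; answer 60984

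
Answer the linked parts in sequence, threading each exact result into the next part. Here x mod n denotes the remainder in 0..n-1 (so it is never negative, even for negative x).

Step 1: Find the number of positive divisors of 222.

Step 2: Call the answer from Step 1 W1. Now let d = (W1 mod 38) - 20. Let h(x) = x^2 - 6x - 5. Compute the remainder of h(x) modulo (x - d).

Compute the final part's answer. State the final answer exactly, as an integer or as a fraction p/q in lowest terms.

Step 1: 222 = 2 * 3 * 37; number of divisors = (1+1) * (1+1) * (1+1) = 8; answer 8
Step 2: W1 = 8; d = -12; remainder = value at the root: 1*(-12)^2 - 6*(-12)^1 - 5 = (144) + (72) + (-5) = 211; answer 211

211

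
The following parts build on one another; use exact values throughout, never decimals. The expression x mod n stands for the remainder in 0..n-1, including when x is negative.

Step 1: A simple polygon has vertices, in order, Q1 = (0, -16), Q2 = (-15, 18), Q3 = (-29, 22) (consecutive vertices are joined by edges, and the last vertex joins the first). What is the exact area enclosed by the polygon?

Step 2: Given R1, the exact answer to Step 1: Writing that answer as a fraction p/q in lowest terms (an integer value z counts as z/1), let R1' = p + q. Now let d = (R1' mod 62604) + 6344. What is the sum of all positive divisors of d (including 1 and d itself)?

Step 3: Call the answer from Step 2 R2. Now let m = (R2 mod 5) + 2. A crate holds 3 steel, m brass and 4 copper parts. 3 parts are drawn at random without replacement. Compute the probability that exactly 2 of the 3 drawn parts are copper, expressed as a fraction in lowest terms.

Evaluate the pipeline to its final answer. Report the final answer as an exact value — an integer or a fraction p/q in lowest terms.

Step 1: cross terms: (0*18 - -15*-16)=-240, (-15*22 - -29*18)=192, (-29*-16 - 0*22)=464; twice the area = |416| = 416; area = 208; answer 208
Step 2: R1 = 208; threaded value p + q = 209; d = 6553; 6553 is prime, so its only divisors are 1 and 6553; sigma = 1 + 6553 = 6554; answer 6554
Step 3: R2 = 6554; m = 6; total draws C(13,3) = 286; favorable C(4,2)*C(9,1) = 54; P = 27/143; answer 27/143

27/143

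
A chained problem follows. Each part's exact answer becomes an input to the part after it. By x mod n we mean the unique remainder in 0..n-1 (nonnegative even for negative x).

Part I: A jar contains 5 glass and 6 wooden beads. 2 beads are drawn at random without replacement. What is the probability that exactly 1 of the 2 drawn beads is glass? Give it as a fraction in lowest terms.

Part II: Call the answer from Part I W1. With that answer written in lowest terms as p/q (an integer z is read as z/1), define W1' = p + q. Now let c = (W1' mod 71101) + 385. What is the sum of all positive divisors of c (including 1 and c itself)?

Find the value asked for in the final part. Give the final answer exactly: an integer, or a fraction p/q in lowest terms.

Part I: total draws C(11,2) = 55; favorable C(5,1)*C(6,1) = 30; P = 6/11; answer 6/11
Part II: W1 = 6/11; threaded value p + q = 17; c = 402; 402 = 2 * 3 * 67; sigma = (1 + 2) * (1 + 3) * (1 + 67) = 3 * 4 * 68 = 816; answer 816

816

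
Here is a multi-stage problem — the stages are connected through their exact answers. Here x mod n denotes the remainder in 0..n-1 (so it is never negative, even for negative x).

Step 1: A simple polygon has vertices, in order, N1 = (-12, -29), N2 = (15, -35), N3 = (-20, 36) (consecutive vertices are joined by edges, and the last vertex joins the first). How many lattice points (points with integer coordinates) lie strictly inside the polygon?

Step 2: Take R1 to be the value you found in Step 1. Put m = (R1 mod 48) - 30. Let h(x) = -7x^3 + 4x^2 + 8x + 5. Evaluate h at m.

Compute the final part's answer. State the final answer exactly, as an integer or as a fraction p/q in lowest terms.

Step 1: cross terms: (-12*-35 - 15*-29)=855, (15*36 - -20*-35)=-160, (-20*-29 - -12*36)=1012; twice the area = |1707| = 1707; area = 1707/2; boundary points = 3 + 1 + 1 = 5; strictly interior points = area - boundary/2 + 1 = 852; answer 852
Step 2: R1 = 852; m = 6; -7*(6)^3 + 4*(6)^2 + 8*(6)^1 + 5 = (-1512) + (144) + (48) + (5) = -1315; answer -1315

-1315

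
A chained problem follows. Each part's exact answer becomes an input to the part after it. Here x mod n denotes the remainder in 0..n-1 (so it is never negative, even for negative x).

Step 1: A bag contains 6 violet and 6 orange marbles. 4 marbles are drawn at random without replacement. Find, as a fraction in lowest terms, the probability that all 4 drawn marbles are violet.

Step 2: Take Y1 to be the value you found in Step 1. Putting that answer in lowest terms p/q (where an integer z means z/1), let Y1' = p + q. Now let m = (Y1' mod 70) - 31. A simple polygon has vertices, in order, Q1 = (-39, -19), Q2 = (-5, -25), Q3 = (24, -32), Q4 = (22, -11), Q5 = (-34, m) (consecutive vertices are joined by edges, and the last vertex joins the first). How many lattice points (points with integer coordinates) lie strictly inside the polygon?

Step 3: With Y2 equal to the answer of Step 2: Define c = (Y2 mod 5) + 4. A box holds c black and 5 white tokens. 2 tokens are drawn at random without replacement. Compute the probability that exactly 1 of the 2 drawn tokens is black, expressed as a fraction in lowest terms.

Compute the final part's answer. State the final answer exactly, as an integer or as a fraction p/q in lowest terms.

Step 1: total draws C(12,4) = 495; favorable C(6,4) = 15; P = 1/33; answer 1/33
Step 2: Y1 = 1/33; threaded value p + q = 34; m = 3; cross terms: (-39*-25 - -5*-19)=880, (-5*-32 - 24*-25)=760, (24*-11 - 22*-32)=440, (22*3 - -34*-11)=-308, (-34*-19 - -39*3)=763; twice the area = |2535| = 2535; area = 2535/2; boundary points = 2 + 1 + 1 + 14 + 1 = 19; strictly interior points = area - boundary/2 + 1 = 1259; answer 1259
Step 3: Y2 = 1259; c = 8; total draws C(13,2) = 78; favorable C(8,1)*C(5,1) = 40; P = 20/39; answer 20/39

20/39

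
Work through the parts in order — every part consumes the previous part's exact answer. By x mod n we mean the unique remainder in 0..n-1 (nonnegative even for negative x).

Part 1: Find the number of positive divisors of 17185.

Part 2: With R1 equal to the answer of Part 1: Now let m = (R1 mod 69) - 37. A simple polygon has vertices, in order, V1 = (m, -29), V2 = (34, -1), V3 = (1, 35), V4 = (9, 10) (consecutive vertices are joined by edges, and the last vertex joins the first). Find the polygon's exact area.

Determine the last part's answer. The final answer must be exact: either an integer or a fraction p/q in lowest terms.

965

Part 1: 17185 = 5 * 7 * 491; number of divisors = (1+1) * (1+1) * (1+1) = 8; answer 8
Part 2: R1 = 8; m = -29; cross terms: (-29*-1 - 34*-29)=1015, (34*35 - 1*-1)=1191, (1*10 - 9*35)=-305, (9*-29 - -29*10)=29; twice the area = |1930| = 1930; area = 965; answer 965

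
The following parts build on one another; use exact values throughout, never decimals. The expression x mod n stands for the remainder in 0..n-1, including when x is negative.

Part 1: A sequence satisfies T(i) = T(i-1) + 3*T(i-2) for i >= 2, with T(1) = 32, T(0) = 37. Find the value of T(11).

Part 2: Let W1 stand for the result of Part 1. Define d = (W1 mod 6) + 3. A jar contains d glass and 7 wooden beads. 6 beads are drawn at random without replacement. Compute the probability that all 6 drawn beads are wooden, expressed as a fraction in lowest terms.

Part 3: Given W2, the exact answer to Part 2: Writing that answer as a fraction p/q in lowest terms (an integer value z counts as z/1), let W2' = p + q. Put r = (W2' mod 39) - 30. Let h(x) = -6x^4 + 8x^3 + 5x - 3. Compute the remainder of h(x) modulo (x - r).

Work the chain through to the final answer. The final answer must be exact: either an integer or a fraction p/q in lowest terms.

Part 1: T(2) = 1*(32) + 3*(37) = 143; iterating: T(2)=143, T(3)=239, T(4)=668, T(5)=1385, T(6)=3389, T(7)=7544, T(8)=17711, T(9)=40343, T(10)=93476, T(11)=214505; answer 214505
Part 2: W1 = 214505; d = 8; total draws C(15,6) = 5005; favorable C(7,6) = 7; P = 1/715; answer 1/715
Part 3: W2 = 1/715; threaded value p + q = 716; r = -16; remainder = value at the root: -6*(-16)^4 + 8*(-16)^3 + 5*(-16)^1 - 3 = (-393216) + (-32768) + (-80) + (-3) = -426067; answer -426067

-426067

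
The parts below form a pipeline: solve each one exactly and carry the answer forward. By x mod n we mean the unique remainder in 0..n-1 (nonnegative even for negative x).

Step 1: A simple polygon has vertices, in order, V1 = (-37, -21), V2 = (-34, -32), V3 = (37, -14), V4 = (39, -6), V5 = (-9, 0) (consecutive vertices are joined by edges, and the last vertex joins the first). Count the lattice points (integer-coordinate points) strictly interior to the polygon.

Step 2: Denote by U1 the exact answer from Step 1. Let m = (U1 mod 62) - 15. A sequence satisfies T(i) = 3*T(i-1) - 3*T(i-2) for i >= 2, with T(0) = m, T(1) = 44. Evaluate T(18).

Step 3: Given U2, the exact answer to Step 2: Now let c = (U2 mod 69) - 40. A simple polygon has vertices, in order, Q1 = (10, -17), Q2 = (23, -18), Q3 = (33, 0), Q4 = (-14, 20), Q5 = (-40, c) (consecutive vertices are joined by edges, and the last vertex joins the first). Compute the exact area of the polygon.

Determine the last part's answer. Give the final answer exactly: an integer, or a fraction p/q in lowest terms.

2825/2

Step 1: cross terms: (-37*-32 - -34*-21)=470, (-34*-14 - 37*-32)=1660, (37*-6 - 39*-14)=324, (39*0 - -9*-6)=-54, (-9*-21 - -37*0)=189; twice the area = |2589| = 2589; area = 2589/2; boundary points = 1 + 1 + 2 + 6 + 7 = 17; strictly interior points = area - boundary/2 + 1 = 1287; answer 1287
Step 2: U1 = 1287; m = 32; T(2) = 3*(44) - 3*(32) = 36; iterating: T(2)=36, T(3)=-24, T(4)=-180, T(5)=-468, T(6)=-864, T(7)=-1188, T(8)=-972, T(9)=648, T(10)=4860, T(11)=12636, T(12)=23328, T(13)=32076, T(14)=26244, T(15)=-17496, T(16)=-131220, T(17)=-341172, T(18)=-629856; answer -629856
Step 3: U2 = -629856; c = 5; cross terms: (10*-18 - 23*-17)=211, (23*0 - 33*-18)=594, (33*20 - -14*0)=660, (-14*5 - -40*20)=730, (-40*-17 - 10*5)=630; twice the area = |2825| = 2825; area = 2825/2; answer 2825/2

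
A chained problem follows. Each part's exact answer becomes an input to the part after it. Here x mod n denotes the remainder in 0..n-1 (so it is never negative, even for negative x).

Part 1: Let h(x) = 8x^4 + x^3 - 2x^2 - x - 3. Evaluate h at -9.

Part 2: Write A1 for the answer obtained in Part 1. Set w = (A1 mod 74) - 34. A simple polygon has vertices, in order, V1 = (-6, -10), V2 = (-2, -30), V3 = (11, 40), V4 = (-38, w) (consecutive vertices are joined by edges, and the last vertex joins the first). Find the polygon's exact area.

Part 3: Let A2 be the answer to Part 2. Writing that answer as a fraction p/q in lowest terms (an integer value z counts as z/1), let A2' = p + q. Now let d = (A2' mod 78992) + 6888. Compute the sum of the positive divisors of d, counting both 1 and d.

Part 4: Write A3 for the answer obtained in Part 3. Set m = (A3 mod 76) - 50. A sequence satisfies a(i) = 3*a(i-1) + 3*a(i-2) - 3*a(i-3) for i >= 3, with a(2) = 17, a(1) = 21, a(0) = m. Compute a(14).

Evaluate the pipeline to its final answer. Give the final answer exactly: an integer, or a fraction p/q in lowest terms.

Part 1: 8*(-9)^4 + 1*(-9)^3 - 2*(-9)^2 - 1*(-9)^1 - 3 = (52488) + (-729) + (-162) + (9) + (-3) = 51603; answer 51603
Part 2: A1 = 51603; w = -9; cross terms: (-6*-30 - -2*-10)=160, (-2*40 - 11*-30)=250, (11*-9 - -38*40)=1421, (-38*-10 - -6*-9)=326; twice the area = |2157| = 2157; area = 2157/2; answer 2157/2
Part 3: A2 = 2157/2; threaded value p + q = 2159; d = 9047; 9047 = 83 * 109; sigma = (1 + 83) * (1 + 109) = 84 * 110 = 9240; answer 9240
Part 4: A3 = 9240; m = -6; a(3) = 3*(17) + 3*(21) - 3*(-6) = 132; iterating: a(3)=132, a(4)=384, a(5)=1497, a(6)=5247, a(7)=19080, a(8)=68490, a(9)=246969, a(10)=889137, a(11)=3202848, a(12)=11535048, a(13)=41546277, a(14)=149635431; answer 149635431

149635431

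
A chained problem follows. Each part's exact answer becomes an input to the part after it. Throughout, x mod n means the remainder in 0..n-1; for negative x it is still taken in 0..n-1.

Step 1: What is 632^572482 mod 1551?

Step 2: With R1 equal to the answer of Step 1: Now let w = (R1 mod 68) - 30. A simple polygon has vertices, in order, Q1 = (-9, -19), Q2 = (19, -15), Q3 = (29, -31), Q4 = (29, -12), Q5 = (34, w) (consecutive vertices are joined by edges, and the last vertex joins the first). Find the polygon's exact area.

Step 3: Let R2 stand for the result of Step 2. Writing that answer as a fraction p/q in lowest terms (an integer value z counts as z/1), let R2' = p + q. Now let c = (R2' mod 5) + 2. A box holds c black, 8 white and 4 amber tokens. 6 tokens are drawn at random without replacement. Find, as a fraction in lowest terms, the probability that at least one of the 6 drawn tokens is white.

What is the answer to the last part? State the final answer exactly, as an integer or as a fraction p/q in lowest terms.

3002/3003

Step 1: squarings mod 1551: 632^1=632, 632^2=817, 632^4=559, 632^8=730, 632^16=907, 632^32=619, 632^64=64, 632^128=994, 632^256=49, 632^512=850, 632^1024=1285, 632^2048=961, 632^4096=676, 632^8192=982, 632^16384=1153, 632^32768=202, 632^65536=478, 632^131072=487, 632^262144=1417, 632^524288=895; 632^572482 = 632^2 * 632^64 * 632^1024 * 632^2048 * 632^4096 * 632^8192 * 632^32768 * 632^524288 = 157 (mod 1551); answer 157
Step 2: R1 = 157; w = -9; cross terms: (-9*-15 - 19*-19)=496, (19*-31 - 29*-15)=-154, (29*-12 - 29*-31)=551, (29*-9 - 34*-12)=147, (34*-19 - -9*-9)=-727; twice the area = |313| = 313; area = 313/2; answer 313/2
Step 3: R2 = 313/2; threaded value p + q = 315; c = 2; total draws C(14,6) = 3003; complement C(6,6) = 1; favorable 3003 - 1 = 3002; P = 3002/3003; answer 3002/3003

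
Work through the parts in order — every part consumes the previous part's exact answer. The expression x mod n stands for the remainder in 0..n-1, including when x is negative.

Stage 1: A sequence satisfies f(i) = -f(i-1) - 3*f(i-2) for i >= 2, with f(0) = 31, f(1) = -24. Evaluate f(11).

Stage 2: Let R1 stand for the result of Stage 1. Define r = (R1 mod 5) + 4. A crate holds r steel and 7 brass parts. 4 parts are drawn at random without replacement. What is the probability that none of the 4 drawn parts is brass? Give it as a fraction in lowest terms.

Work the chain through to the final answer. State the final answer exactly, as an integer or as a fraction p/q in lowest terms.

1/99

Stage 1: f(2) = -1*(-24) - 3*(31) = -69; iterating: f(2)=-69, f(3)=141, f(4)=66, f(5)=-489, f(6)=291, f(7)=1176, f(8)=-2049, f(9)=-1479, f(10)=7626, f(11)=-3189; answer -3189
Stage 2: R1 = -3189; r = 5; total draws C(12,4) = 495; favorable C(5,4) = 5; P = 1/99; answer 1/99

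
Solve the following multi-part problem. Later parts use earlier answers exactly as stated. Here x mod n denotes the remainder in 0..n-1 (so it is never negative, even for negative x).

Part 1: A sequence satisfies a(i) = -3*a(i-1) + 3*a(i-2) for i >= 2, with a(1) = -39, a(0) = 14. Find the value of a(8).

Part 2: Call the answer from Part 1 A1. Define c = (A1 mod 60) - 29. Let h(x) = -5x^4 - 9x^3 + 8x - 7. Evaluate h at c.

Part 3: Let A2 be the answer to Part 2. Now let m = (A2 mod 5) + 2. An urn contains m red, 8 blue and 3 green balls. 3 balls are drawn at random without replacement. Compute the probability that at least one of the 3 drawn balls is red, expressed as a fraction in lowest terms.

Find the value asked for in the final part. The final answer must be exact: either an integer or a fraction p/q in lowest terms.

79/112

Part 1: a(2) = -3*(-39) + 3*(14) = 159; iterating: a(2)=159, a(3)=-594, a(4)=2259, a(5)=-8559, a(6)=32454, a(7)=-123039, a(8)=466479; answer 466479
Part 2: A1 = 466479; c = 10; -5*(10)^4 - 9*(10)^3 + 8*(10)^1 - 7 = (-50000) + (-9000) + (80) + (-7) = -58927; answer -58927
Part 3: A2 = -58927; m = 5; total draws C(16,3) = 560; complement C(11,3) = 165; favorable 560 - 165 = 395; P = 79/112; answer 79/112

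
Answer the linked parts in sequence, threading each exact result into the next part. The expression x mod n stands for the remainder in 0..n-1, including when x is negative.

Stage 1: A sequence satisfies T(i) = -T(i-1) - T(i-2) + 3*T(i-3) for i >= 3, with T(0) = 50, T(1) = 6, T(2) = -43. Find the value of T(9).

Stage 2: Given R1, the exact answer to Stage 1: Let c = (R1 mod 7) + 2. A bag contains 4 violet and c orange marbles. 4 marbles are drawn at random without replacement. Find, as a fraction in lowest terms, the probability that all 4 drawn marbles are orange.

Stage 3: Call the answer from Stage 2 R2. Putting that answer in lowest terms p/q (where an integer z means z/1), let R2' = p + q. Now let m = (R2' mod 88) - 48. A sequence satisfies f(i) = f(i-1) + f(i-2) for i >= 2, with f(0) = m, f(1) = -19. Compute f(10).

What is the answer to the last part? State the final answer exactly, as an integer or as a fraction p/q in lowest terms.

-2167

Stage 1: T(3) = -1*(-43) - 1*(6) + 3*(50) = 187; iterating: T(3)=187, T(4)=-126, T(5)=-190, T(6)=877, T(7)=-1065, T(8)=-382, T(9)=4078; answer 4078
Stage 2: R1 = 4078; c = 6; total draws C(10,4) = 210; favorable C(6,4) = 15; P = 1/14; answer 1/14
Stage 3: R2 = 1/14; threaded value p + q = 15; m = -33; f(2) = 1*(-19) + 1*(-33) = -52; iterating: f(2)=-52, f(3)=-71, f(4)=-123, f(5)=-194, f(6)=-317, f(7)=-511, f(8)=-828, f(9)=-1339, f(10)=-2167; answer -2167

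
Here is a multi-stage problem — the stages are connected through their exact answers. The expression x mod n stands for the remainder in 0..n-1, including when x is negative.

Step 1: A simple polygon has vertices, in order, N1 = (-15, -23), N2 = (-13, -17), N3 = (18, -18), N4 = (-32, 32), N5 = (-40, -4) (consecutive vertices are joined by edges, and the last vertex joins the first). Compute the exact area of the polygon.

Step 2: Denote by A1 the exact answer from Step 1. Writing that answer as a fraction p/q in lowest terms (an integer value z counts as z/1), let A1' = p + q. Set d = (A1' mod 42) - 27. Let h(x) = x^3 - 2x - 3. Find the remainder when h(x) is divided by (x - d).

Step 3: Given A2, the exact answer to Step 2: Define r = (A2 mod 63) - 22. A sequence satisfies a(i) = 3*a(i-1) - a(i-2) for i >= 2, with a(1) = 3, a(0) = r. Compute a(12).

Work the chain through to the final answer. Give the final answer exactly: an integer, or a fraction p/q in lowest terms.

Step 1: cross terms: (-15*-17 - -13*-23)=-44, (-13*-18 - 18*-17)=540, (18*32 - -32*-18)=0, (-32*-4 - -40*32)=1408, (-40*-23 - -15*-4)=860; twice the area = |2764| = 2764; area = 1382; answer 1382
Step 2: A1 = 1382; threaded value p + q = 1383; d = 12; remainder = value at the root: 1*(12)^3 - 2*(12)^1 - 3 = (1728) + (-24) + (-3) = 1701; answer 1701
Step 3: A2 = 1701; r = -22; a(2) = 3*(3) - 1*(-22) = 31; iterating: a(2)=31, a(3)=90, a(4)=239, a(5)=627, a(6)=1642, a(7)=4299, a(8)=11255, a(9)=29466, a(10)=77143, a(11)=201963, a(12)=528746; answer 528746

528746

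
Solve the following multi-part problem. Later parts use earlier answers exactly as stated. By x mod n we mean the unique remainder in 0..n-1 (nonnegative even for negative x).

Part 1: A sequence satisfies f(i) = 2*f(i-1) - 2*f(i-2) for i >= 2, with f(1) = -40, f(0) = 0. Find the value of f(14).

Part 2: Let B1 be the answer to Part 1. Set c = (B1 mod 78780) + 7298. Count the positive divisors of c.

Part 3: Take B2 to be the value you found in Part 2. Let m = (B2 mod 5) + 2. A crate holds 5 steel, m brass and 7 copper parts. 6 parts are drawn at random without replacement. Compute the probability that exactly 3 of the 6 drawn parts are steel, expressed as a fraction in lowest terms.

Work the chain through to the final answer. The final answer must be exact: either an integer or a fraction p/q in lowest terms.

Part 1: f(2) = 2*(-40) - 2*(0) = -80; iterating: f(2)=-80, f(3)=-80, f(4)=0, f(5)=160, f(6)=320, f(7)=320, f(8)=0, f(9)=-640, f(10)=-1280, f(11)=-1280, f(12)=0, f(13)=2560, f(14)=5120; answer 5120
Part 2: B1 = 5120; c = 12418; 12418 = 2 * 7 * 887; number of divisors = (1+1) * (1+1) * (1+1) = 8; answer 8
Part 3: B2 = 8; m = 5; total draws C(17,6) = 12376; favorable C(5,3)*C(12,3) = 2200; P = 275/1547; answer 275/1547

275/1547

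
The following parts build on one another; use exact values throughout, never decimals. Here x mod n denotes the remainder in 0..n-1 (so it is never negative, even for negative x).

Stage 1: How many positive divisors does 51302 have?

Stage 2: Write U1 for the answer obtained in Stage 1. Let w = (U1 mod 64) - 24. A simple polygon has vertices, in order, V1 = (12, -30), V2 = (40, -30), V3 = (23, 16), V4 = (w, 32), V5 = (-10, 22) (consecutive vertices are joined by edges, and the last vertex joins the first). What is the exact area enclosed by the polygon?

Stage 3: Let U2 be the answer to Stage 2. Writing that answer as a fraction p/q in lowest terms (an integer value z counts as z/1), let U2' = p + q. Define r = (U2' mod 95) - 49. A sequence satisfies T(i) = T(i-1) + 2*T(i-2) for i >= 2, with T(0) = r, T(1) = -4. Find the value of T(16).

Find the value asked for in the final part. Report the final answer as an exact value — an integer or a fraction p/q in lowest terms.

240310

Stage 1: 51302 = 2 * 113 * 227; number of divisors = (1+1) * (1+1) * (1+1) = 8; answer 8
Stage 2: U1 = 8; w = -16; cross terms: (12*-30 - 40*-30)=840, (40*16 - 23*-30)=1330, (23*32 - -16*16)=992, (-16*22 - -10*32)=-32, (-10*-30 - 12*22)=36; twice the area = |3166| = 3166; area = 1583; answer 1583
Stage 3: U2 = 1583; threaded value p + q = 1584; r = 15; T(2) = 1*(-4) + 2*(15) = 26; iterating: T(2)=26, T(3)=18, T(4)=70, T(5)=106, T(6)=246, T(7)=458, T(8)=950, T(9)=1866, T(10)=3766, T(11)=7498, T(12)=15030, T(13)=30026, T(14)=60086, T(15)=120138, T(16)=240310; answer 240310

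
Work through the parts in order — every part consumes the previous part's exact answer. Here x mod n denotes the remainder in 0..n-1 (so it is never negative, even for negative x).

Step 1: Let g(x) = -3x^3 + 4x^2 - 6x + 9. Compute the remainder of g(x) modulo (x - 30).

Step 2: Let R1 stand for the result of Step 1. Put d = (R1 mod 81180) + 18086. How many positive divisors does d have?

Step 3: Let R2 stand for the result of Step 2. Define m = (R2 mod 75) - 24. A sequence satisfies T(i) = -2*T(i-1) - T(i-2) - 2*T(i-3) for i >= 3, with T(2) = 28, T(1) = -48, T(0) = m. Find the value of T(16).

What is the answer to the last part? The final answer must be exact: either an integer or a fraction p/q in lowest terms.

104836

Step 1: remainder = value at the root: -3*(30)^3 + 4*(30)^2 - 6*(30)^1 + 9 = (-81000) + (3600) + (-180) + (9) = -77571; answer -77571
Step 2: R1 = -77571; d = 21695; 21695 = 5 * 4339; number of divisors = (1+1) * (1+1) = 4; answer 4
Step 3: R2 = 4; m = -20; T(3) = -2*(28) - 1*(-48) - 2*(-20) = 32; iterating: T(3)=32, T(4)=4, T(5)=-96, T(6)=124, T(7)=-160, T(8)=388, T(9)=-864, T(10)=1660, T(11)=-3232, T(12)=6532, T(13)=-13152, T(14)=26236, T(15)=-52384, T(16)=104836; answer 104836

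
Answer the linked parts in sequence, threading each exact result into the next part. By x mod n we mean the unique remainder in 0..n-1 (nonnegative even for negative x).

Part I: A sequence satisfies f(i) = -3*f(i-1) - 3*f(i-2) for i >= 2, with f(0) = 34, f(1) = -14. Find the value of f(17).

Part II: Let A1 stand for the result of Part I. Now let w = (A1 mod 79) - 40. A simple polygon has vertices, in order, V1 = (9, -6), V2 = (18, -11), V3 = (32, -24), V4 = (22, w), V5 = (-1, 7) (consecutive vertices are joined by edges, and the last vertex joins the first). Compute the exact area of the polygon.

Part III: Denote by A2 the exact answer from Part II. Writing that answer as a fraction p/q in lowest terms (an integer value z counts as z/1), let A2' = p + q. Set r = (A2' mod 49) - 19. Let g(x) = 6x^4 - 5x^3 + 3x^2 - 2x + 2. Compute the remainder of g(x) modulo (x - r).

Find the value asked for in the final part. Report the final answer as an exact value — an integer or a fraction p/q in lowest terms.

Part I: f(2) = -3*(-14) - 3*(34) = -60; iterating: f(2)=-60, f(3)=222, f(4)=-486, f(5)=792, f(6)=-918, f(7)=378, f(8)=1620, f(9)=-5994, f(10)=13122, f(11)=-21384, f(12)=24786, f(13)=-10206, f(14)=-43740, f(15)=161838, f(16)=-354294, f(17)=577368; answer 577368
Part II: A1 = 577368; w = -4; cross terms: (9*-11 - 18*-6)=9, (18*-24 - 32*-11)=-80, (32*-4 - 22*-24)=400, (22*7 - -1*-4)=150, (-1*-6 - 9*7)=-57; twice the area = |422| = 422; area = 211; answer 211
Part III: A2 = 211; threaded value p + q = 212; r = -3; remainder = value at the root: 6*(-3)^4 - 5*(-3)^3 + 3*(-3)^2 - 2*(-3)^1 + 2 = (486) + (135) + (27) + (6) + (2) = 656; answer 656

656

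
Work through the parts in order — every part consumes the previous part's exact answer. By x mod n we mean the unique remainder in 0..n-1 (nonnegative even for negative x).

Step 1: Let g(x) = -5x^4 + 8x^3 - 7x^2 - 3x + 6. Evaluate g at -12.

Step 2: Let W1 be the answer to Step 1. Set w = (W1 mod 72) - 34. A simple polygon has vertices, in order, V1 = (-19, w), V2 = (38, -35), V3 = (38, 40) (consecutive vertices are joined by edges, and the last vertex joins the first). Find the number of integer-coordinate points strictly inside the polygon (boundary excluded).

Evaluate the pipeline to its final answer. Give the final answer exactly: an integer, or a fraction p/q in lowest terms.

Step 1: -5*(-12)^4 + 8*(-12)^3 - 7*(-12)^2 - 3*(-12)^1 + 6 = (-103680) + (-13824) + (-1008) + (36) + (6) = -118470; answer -118470
Step 2: W1 = -118470; w = 8; cross terms: (-19*-35 - 38*8)=361, (38*40 - 38*-35)=2850, (38*8 - -19*40)=1064; twice the area = |4275| = 4275; area = 4275/2; boundary points = 1 + 75 + 1 = 77; strictly interior points = area - boundary/2 + 1 = 2100; answer 2100

2100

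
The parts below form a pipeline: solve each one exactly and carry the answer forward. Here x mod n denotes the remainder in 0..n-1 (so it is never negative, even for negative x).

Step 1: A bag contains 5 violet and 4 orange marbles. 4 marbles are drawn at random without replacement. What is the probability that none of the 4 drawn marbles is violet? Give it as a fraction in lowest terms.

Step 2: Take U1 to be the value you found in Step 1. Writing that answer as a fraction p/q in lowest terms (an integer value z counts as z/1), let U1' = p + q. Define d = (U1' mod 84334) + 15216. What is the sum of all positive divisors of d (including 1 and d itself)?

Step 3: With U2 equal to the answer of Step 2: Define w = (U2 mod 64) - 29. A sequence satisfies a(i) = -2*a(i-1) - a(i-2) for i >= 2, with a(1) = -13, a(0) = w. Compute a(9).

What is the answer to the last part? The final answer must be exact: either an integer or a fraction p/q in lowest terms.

Step 1: total draws C(9,4) = 126; favorable C(4,4) = 1; P = 1/126; answer 1/126
Step 2: U1 = 1/126; threaded value p + q = 127; d = 15343; 15343 = 67 * 229; sigma = (1 + 67) * (1 + 229) = 68 * 230 = 15640; answer 15640
Step 3: U2 = 15640; w = -5; a(2) = -2*(-13) - 1*(-5) = 31; iterating: a(2)=31, a(3)=-49, a(4)=67, a(5)=-85, a(6)=103, a(7)=-121, a(8)=139, a(9)=-157; answer -157

-157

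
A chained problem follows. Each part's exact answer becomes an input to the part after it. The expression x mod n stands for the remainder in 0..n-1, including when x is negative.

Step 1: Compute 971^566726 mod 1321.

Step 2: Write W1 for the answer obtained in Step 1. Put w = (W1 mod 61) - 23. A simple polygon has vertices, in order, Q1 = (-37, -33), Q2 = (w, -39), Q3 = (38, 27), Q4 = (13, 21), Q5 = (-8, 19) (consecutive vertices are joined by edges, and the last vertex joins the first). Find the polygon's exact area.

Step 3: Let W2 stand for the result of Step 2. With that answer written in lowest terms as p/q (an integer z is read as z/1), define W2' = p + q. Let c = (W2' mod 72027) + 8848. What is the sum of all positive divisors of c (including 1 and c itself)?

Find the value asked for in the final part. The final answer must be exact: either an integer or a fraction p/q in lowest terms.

Step 1: squarings mod 1321: 971^1=971, 971^2=968, 971^4=435, 971^8=322, 971^16=646, 971^32=1201, 971^64=1190, 971^128=1309, 971^256=144, 971^512=921, 971^1024=159, 971^2048=182, 971^4096=99, 971^8192=554, 971^16384=444, 971^32768=307, 971^65536=458, 971^131072=1046, 971^262144=328, 971^524288=583; 971^566726 = 971^2 * 971^4 * 971^64 * 971^128 * 971^256 * 971^1024 * 971^8192 * 971^32768 * 971^524288 = 1271 (mod 1321); answer 1271
Step 2: W1 = 1271; w = 28; cross terms: (-37*-39 - 28*-33)=2367, (28*27 - 38*-39)=2238, (38*21 - 13*27)=447, (13*19 - -8*21)=415, (-8*-33 - -37*19)=967; twice the area = |6434| = 6434; area = 3217; answer 3217
Step 3: W2 = 3217; threaded value p + q = 3218; c = 12066; 12066 = 2 * 3 * 2011; sigma = (1 + 2) * (1 + 3) * (1 + 2011) = 3 * 4 * 2012 = 24144; answer 24144

24144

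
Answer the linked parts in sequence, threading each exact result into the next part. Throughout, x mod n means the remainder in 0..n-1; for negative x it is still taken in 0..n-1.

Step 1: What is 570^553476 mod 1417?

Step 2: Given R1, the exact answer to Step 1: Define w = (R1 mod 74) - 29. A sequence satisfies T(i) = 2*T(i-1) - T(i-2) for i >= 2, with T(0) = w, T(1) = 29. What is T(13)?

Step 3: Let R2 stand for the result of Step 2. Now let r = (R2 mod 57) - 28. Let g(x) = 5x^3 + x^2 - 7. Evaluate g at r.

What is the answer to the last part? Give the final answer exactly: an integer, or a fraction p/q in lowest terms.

Step 1: squarings mod 1417: 570^1=570, 570^2=407, 570^4=1277, 570^8=1179, 570^16=1381, 570^32=1296, 570^64=471, 570^128=789, 570^256=458, 570^512=48, 570^1024=887, 570^2048=334, 570^4096=1030, 570^8192=984, 570^16384=445, 570^32768=1062, 570^65536=1329, 570^131072=659, 570^262144=679, 570^524288=516; 570^553476 = 570^4 * 570^512 * 570^4096 * 570^8192 * 570^16384 * 570^524288 = 365 (mod 1417); answer 365
Step 2: R1 = 365; w = 40; T(2) = 2*(29) - 1*(40) = 18; iterating: T(2)=18, T(3)=7, T(4)=-4, T(5)=-15, T(6)=-26, T(7)=-37, T(8)=-48, T(9)=-59, T(10)=-70, T(11)=-81, T(12)=-92, T(13)=-103; answer -103
Step 3: R2 = -103; r = -17; 5*(-17)^3 + 1*(-17)^2 - 7 = (-24565) + (289) + (-7) = -24283; answer -24283

-24283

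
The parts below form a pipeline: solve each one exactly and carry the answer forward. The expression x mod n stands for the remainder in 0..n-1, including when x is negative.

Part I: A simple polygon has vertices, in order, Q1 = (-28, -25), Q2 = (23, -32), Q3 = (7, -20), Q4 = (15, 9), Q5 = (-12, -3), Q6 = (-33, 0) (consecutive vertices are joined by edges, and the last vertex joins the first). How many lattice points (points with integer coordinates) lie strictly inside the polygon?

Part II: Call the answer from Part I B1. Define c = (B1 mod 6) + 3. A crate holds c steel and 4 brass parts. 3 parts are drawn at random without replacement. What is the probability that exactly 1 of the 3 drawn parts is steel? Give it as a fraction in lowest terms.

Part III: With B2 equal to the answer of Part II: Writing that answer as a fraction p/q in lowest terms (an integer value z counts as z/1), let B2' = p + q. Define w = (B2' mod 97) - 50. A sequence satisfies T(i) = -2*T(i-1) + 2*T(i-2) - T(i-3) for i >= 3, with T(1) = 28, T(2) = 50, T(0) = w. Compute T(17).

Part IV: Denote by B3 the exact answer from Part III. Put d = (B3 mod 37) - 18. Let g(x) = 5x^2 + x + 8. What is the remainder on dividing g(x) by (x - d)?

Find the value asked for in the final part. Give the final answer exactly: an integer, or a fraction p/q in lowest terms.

Part I: cross terms: (-28*-32 - 23*-25)=1471, (23*-20 - 7*-32)=-236, (7*9 - 15*-20)=363, (15*-3 - -12*9)=63, (-12*0 - -33*-3)=-99, (-33*-25 - -28*0)=825; twice the area = |2387| = 2387; area = 2387/2; boundary points = 1 + 4 + 1 + 3 + 3 + 5 = 17; strictly interior points = area - boundary/2 + 1 = 1186; answer 1186
Part II: B1 = 1186; c = 7; total draws C(11,3) = 165; favorable C(7,1)*C(4,2) = 42; P = 14/55; answer 14/55
Part III: B2 = 14/55; threaded value p + q = 69; w = 19; T(3) = -2*(50) + 2*(28) - 1*(19) = -63; iterating: T(3)=-63, T(4)=198, T(5)=-572, T(6)=1603, T(7)=-4548, T(8)=12874, T(9)=-36447, T(10)=103190, T(11)=-292148, T(12)=827123, T(13)=-2341732, T(14)=6629858, T(15)=-18770303, T(16)=53142054, T(17)=-150454572; answer -150454572
Part IV: B3 = -150454572; d = -10; remainder = value at the root: 5*(-10)^2 + 1*(-10)^1 + 8 = (500) + (-10) + (8) = 498; answer 498

498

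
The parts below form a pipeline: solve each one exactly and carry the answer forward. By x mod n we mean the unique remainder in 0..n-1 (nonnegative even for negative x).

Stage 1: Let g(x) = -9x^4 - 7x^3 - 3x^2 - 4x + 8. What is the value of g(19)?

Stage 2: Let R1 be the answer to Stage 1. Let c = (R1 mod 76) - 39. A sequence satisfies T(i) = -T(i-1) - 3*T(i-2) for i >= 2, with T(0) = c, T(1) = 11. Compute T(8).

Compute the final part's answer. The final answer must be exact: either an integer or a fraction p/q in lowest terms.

853

Stage 1: -9*(19)^4 - 7*(19)^3 - 3*(19)^2 - 4*(19)^1 + 8 = (-1172889) + (-48013) + (-1083) + (-76) + (8) = -1222053; answer -1222053
Stage 2: R1 = -1222053; c = -12; T(2) = -1*(11) - 3*(-12) = 25; iterating: T(2)=25, T(3)=-58, T(4)=-17, T(5)=191, T(6)=-140, T(7)=-433, T(8)=853; answer 853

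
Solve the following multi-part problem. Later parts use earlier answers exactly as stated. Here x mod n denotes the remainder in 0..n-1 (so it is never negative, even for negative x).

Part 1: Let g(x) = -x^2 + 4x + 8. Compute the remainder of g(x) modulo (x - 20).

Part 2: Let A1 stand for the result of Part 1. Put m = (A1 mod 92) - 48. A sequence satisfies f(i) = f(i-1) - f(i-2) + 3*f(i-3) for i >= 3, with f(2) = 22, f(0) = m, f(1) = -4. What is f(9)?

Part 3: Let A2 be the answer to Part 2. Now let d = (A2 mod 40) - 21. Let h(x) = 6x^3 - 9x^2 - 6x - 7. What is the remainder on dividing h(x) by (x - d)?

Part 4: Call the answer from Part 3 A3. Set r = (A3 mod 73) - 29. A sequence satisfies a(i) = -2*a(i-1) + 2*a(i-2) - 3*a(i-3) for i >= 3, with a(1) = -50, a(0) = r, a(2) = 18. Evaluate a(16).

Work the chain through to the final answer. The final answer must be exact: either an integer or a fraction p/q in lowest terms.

245035214

Part 1: remainder = value at the root: -1*(20)^2 + 4*(20)^1 + 8 = (-400) + (80) + (8) = -312; answer -312
Part 2: A1 = -312; m = 8; f(3) = 1*(22) - 1*(-4) + 3*(8) = 50; iterating: f(3)=50, f(4)=16, f(5)=32, f(6)=166, f(7)=182, f(8)=112, f(9)=428; answer 428
Part 3: A2 = 428; d = 7; remainder = value at the root: 6*(7)^3 - 9*(7)^2 - 6*(7)^1 - 7 = (2058) + (-441) + (-42) + (-7) = 1568; answer 1568
Part 4: A3 = 1568; r = 6; a(3) = -2*(18) + 2*(-50) - 3*(6) = -154; iterating: a(3)=-154, a(4)=494, a(5)=-1350, a(6)=4150, a(7)=-12482, a(8)=37314, a(9)=-112042, a(10)=336158, a(11)=-1008342, a(12)=3025126, a(13)=-9075410, a(14)=27226098, a(15)=-81678394, a(16)=245035214; answer 245035214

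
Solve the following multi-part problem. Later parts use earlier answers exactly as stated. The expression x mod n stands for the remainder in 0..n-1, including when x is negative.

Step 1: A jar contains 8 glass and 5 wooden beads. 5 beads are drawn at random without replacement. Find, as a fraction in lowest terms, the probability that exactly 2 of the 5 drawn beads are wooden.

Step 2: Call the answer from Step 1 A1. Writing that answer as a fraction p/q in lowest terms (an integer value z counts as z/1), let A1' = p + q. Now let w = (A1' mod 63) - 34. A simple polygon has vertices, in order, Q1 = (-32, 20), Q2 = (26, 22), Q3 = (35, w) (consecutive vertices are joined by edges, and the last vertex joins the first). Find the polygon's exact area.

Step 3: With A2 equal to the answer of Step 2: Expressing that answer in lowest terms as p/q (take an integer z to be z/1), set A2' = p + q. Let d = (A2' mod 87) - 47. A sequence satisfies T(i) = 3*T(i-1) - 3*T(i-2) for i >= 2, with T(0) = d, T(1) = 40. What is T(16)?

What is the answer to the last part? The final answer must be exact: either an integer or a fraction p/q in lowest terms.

747954

Step 1: total draws C(13,5) = 1287; favorable C(5,2)*C(8,3) = 560; P = 560/1287; answer 560/1287
Step 2: A1 = 560/1287; threaded value p + q = 1847; w = -14; cross terms: (-32*22 - 26*20)=-1224, (26*-14 - 35*22)=-1134, (35*20 - -32*-14)=252; twice the area = |-2106| = 2106; area = 1053; answer 1053
Step 3: A2 = 1053; threaded value p + q = 1054; d = -37; T(2) = 3*(40) - 3*(-37) = 231; iterating: T(2)=231, T(3)=573, T(4)=1026, T(5)=1359, T(6)=999, T(7)=-1080, T(8)=-6237, T(9)=-15471, T(10)=-27702, T(11)=-36693, T(12)=-26973, T(13)=29160, T(14)=168399, T(15)=417717, T(16)=747954; answer 747954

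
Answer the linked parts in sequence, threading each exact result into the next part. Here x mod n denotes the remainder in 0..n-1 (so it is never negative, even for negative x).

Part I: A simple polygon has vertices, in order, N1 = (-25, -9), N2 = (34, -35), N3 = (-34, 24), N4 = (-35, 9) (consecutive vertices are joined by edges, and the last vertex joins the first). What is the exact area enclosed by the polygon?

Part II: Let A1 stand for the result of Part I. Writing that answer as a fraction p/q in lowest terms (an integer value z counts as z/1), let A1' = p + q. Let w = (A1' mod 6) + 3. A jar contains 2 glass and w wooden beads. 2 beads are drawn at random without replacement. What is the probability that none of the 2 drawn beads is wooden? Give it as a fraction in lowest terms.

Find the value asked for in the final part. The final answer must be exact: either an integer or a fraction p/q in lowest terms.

1/45

Part I: cross terms: (-25*-35 - 34*-9)=1181, (34*24 - -34*-35)=-374, (-34*9 - -35*24)=534, (-35*-9 - -25*9)=540; twice the area = |1881| = 1881; area = 1881/2; answer 1881/2
Part II: A1 = 1881/2; threaded value p + q = 1883; w = 8; total draws C(10,2) = 45; favorable C(2,2) = 1; P = 1/45; answer 1/45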